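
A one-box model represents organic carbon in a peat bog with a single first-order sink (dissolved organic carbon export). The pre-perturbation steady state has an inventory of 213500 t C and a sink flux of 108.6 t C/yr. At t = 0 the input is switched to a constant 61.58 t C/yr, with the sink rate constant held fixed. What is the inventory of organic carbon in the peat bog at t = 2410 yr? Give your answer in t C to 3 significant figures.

148000 t C

τ = M₀/F₀ = 213500/108.6 = 1966 yr; rate constant k = 1/τ.
New steady state M_∞ = F₁/k = F₁·τ = 61.58 × 1966 = 121060 t C.
M(t) = M_∞ + (M₀ − M_∞)·e^(−t/τ); t/τ = 2410/1966 = 1.226, so e^(−t/τ) = 0.2935.
M(t) = 121060 + 92440 × 0.2935 = 148190 t C.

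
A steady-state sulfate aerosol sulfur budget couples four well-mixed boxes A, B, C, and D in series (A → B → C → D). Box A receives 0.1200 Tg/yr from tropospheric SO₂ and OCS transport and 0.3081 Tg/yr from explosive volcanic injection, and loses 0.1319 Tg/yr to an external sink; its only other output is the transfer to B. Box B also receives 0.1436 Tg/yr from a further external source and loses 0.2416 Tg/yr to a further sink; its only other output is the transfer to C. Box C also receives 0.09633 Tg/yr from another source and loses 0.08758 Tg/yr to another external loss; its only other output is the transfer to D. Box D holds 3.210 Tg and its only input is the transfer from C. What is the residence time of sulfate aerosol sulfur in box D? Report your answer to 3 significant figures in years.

Box A: F(A→B) = (0.1200 + 0.3081) − 0.1319 = 0.29620 Tg/yr.
Box B: F(B→C) = (0.29620 + 0.1436) − 0.2416 = 0.19820 Tg/yr.
Box C: F(C→D) = (0.19820 + 0.09633) − 0.08758 = 0.20695 Tg/yr.
Box D throughput = its input = 0.20695 Tg/yr; τ = 3.210 / 0.20695 = 15.51 yr.

15.5 yr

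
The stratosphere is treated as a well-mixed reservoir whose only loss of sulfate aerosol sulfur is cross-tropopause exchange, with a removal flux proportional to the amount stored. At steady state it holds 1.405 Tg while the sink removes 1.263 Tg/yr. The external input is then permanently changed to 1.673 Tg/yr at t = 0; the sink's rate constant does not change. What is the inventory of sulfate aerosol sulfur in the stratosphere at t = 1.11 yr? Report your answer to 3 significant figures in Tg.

1.69 Tg

The sink rate constant is k = F₀/M₀ = 1.263/1.405 = 0.8989 yr⁻¹.
Solving dM/dt = F₁ − kM with M(0) = M₀ gives M(t) = F₁/k + (M₀ − F₁/k)·e^(−kt).
F₁/k = 1.673/0.8989 = 1.8611 Tg; kt = 0.8989 × 1.11 = 0.9978, e^(−kt) = 0.3687.
M(1.11) = 1.8611 + (1.405 − 1.8611) × 0.3687 = 1.8611 − 0.1682 = 1.6929 Tg.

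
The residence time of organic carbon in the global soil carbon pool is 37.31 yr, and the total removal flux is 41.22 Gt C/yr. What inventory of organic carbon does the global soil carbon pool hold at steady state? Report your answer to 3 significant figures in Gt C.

τ = M/F ⇒ M = τ × F = 37.31 × 41.22 = 1538 Gt C.

1540 Gt C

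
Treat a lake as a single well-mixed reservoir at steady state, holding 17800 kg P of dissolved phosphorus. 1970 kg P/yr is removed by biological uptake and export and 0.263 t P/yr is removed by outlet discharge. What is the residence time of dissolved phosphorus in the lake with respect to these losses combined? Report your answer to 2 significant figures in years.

8.0 yr

Convert the outlet discharge flux: 0.263 t P/yr = 263.0 kg P/yr.
Total removal = 1970 + 263.0 = 2233.0 kg P/yr.
τ = M / ΣF_out = 17800 / 2233.0 = 7.971 yr.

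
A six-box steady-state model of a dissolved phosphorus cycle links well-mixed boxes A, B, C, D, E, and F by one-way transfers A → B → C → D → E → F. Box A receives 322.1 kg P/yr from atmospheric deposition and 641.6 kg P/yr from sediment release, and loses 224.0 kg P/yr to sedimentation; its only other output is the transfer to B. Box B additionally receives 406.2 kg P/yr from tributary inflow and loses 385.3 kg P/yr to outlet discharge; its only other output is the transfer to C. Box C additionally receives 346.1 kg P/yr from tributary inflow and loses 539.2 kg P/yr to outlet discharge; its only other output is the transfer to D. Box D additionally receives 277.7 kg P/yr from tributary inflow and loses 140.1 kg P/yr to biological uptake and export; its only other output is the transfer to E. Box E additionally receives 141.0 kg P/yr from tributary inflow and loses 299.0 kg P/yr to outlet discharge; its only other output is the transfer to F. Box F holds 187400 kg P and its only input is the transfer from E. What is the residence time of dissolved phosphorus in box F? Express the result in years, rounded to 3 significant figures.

Box A: F(A→B) = (322.1 + 641.6) − 224.0 = 739.70 kg P/yr.
Box B: F(B→C) = (739.70 + 406.2) − 385.3 = 760.60 kg P/yr.
Box C: F(C→D) = (760.60 + 346.1) − 539.2 = 567.50 kg P/yr.
Box D: F(D→E) = (567.50 + 277.7) − 140.1 = 705.10 kg P/yr.
Box E: F(E→F) = (705.10 + 141.0) − 299.0 = 547.10 kg P/yr.
Box F throughput = its input = 547.10 kg P/yr; τ = 187400 / 547.10 = 342.5 yr.

343 yr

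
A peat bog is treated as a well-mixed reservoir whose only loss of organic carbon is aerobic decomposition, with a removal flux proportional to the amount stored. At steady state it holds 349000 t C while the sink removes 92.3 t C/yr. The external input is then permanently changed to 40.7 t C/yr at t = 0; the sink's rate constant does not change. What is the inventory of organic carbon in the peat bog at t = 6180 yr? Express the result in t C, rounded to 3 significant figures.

Residence time τ = M₀/F₀ = 3781 yr. The eventual steady state is M_∞ = M₀·(F₁/F₀) = 349000 × 40.7/92.3 = 153890 t C.
The anomaly ΔM(t) = M(t) − M_∞ decays as ΔM₀·e^(−t/τ) with ΔM₀ = 349000 − 153890 = 195100 t C.
At t = 6180 yr, e^(−t/τ) = e^(−1.634) = 0.1951, so ΔM = 38060 t C and M = 153890 + 38060 = 191950 t C.

192000 t C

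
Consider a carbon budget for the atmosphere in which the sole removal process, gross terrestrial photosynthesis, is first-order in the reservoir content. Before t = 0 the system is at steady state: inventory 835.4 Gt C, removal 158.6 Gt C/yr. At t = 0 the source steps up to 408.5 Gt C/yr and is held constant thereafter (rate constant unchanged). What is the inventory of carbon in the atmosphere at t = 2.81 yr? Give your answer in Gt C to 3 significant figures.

τ = M₀/F₀ = 835.4/158.6 = 5.267 yr; rate constant k = 1/τ.
New steady state M_∞ = F₁/k = F₁·τ = 408.5 × 5.267 = 2151.7 Gt C.
M(t) = M_∞ + (M₀ − M_∞)·e^(−t/τ); t/τ = 2.81/5.267 = 0.5335, so e^(−t/τ) = 0.5866.
M(t) = 2151.7 − 1316 × 0.5866 = 1379.6 Gt C.

1380 Gt C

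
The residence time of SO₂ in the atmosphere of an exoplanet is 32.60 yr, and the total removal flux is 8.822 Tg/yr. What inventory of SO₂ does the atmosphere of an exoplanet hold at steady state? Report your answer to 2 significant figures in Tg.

290 Tg

τ = M/F ⇒ M = τ × F = 32.60 × 8.822 = 287.6 Tg.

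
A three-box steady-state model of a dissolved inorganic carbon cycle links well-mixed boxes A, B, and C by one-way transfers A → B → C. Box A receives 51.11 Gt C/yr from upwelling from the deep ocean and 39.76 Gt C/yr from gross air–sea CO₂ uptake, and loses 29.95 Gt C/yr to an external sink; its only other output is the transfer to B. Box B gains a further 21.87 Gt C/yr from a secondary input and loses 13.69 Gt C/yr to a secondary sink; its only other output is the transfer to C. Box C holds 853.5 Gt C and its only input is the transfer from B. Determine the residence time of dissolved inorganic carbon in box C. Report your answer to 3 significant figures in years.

12.4 yr

Box A: F(A→B) = (51.11 + 39.76) − 29.95 = 60.920 Gt C/yr.
Box B: F(B→C) = (60.920 + 21.87) − 13.69 = 69.100 Gt C/yr.
Box C throughput = its input = 69.100 Gt C/yr; τ = 853.5 / 69.100 = 12.35 yr.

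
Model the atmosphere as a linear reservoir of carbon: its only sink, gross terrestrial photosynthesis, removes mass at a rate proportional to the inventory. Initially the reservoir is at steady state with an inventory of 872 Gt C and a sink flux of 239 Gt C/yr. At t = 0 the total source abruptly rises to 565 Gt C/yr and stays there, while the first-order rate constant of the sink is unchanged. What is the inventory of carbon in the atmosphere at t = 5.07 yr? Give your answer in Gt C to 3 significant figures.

1770 Gt C

Residence time τ = M₀/F₀ = 3.649 yr. The eventual steady state is M_∞ = M₀·(F₁/F₀) = 872 × 565/239 = 2061.4 Gt C.
The anomaly ΔM(t) = M(t) − M_∞ decays as ΔM₀·e^(−t/τ) with ΔM₀ = 872 − 2061.4 = −1189 Gt C.
At t = 5.07 yr, e^(−t/τ) = e^(−1.390) = 0.2492, so ΔM = −296.4 Gt C and M = 2061.4 − 296.4 = 1765.0 Gt C.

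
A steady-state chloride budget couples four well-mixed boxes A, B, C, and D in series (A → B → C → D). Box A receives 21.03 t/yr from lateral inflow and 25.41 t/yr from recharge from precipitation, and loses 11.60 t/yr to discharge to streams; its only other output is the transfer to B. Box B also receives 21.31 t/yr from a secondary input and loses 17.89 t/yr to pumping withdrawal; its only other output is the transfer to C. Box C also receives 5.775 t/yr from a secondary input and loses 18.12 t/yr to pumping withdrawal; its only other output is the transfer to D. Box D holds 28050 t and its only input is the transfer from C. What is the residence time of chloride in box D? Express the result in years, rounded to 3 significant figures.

Box A: F(A→B) = (21.03 + 25.41) − 11.60 = 34.840 t/yr.
Box B: F(B→C) = (34.840 + 21.31) − 17.89 = 38.260 t/yr.
Box C: F(C→D) = (38.260 + 5.775) − 18.12 = 25.915 t/yr.
Box D throughput = its input = 25.915 t/yr; τ = 28050 / 25.915 = 1082 yr.

1080 yr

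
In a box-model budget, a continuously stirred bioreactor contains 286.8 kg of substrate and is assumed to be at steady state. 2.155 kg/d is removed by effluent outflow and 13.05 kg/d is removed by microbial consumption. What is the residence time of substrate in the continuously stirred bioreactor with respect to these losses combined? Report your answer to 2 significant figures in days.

19 d

Total removal = 2.155 + 13.05 = 15.205 kg/d.
τ = M / ΣF_out = 286.8 / 15.205 = 18.86 d.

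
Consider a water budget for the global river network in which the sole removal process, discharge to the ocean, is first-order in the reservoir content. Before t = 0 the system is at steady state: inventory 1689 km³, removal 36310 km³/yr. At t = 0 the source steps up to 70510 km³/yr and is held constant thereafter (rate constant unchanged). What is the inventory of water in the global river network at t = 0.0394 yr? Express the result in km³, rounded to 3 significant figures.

2600 km³

The sink rate constant is k = F₀/M₀ = 36310/1689 = 21.50 yr⁻¹.
Solving dM/dt = F₁ − kM with M(0) = M₀ gives M(t) = F₁/k + (M₀ − F₁/k)·e^(−kt).
F₁/k = 70510/21.50 = 3279.9 km³; kt = 21.50 × 0.0394 = 0.8470, e^(−kt) = 0.4287.
M(0.0394) = 3279.9 + (1689 − 3279.9) × 0.4287 = 3279.9 − 682.0 = 2597.9 km³.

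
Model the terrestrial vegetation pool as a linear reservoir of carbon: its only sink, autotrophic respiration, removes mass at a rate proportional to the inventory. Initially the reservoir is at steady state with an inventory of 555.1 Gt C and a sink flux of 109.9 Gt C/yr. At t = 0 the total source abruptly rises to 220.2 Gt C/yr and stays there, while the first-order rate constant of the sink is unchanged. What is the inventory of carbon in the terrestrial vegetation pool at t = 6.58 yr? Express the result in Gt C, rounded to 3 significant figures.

961 Gt C

Residence time τ = M₀/F₀ = 5.051 yr. The eventual steady state is M_∞ = M₀·(F₁/F₀) = 555.1 × 220.2/109.9 = 1112.2 Gt C.
The anomaly ΔM(t) = M(t) − M_∞ decays as ΔM₀·e^(−t/τ) with ΔM₀ = 555.1 − 1112.2 = −557.1 Gt C.
At t = 6.58 yr, e^(−t/τ) = e^(−1.303) = 0.2718, so ΔM = −151.4 Gt C and M = 1112.2 − 151.4 = 960.80 Gt C.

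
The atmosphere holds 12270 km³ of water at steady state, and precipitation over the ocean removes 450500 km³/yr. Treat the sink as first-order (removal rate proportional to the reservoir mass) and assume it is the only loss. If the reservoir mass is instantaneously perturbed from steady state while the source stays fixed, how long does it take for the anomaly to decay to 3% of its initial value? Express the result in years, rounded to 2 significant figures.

0.096 yr

For a linear reservoir the anomaly decays as exp(−t/τ) with τ = M/F = 12270/450500 = 0.02724 yr.
exp(−t/τ) = 0.03 ⇒ t = −τ ln(0.03) = 0.02724 × 3.507 = 0.09551 yr.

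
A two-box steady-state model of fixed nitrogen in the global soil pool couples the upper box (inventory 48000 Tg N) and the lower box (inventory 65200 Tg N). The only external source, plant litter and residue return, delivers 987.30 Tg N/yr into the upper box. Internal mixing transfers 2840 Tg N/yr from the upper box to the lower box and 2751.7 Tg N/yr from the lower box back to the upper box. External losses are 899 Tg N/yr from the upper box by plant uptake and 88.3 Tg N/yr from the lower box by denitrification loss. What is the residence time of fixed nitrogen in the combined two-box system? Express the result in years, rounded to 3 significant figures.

Residence time in the combined system uses the total inventory and the total *external* removal — internal exchanges between the two boxes cancel.
M_total = 48000 + 65200 = 113200 Tg N.
ΣF_external_out = 899 + 88.3 = 987.30 Tg N/yr.
τ = M_total / ΣF_ext = 113200 / 987.30 = 114.7 yr.

115 yr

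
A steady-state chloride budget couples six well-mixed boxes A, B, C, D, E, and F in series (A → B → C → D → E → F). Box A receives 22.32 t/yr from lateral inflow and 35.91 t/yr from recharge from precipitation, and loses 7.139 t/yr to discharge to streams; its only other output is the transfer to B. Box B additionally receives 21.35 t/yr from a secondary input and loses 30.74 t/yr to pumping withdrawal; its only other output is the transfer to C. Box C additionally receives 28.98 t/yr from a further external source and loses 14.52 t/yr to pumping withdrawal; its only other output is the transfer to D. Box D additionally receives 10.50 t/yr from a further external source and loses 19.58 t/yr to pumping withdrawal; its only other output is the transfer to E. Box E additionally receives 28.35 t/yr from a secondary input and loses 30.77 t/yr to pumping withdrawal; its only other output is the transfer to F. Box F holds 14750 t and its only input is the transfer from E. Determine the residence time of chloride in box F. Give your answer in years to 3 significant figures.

330 yr

Box A: F(A→B) = (22.32 + 35.91) − 7.139 = 51.091 t/yr.
Box B: F(B→C) = (51.091 + 21.35) − 30.74 = 41.701 t/yr.
Box C: F(C→D) = (41.701 + 28.98) − 14.52 = 56.161 t/yr.
Box D: F(D→E) = (56.161 + 10.50) − 19.58 = 47.081 t/yr.
Box E: F(E→F) = (47.081 + 28.35) − 30.77 = 44.661 t/yr.
Box F throughput = its input = 44.661 t/yr; τ = 14750 / 44.661 = 330.3 yr.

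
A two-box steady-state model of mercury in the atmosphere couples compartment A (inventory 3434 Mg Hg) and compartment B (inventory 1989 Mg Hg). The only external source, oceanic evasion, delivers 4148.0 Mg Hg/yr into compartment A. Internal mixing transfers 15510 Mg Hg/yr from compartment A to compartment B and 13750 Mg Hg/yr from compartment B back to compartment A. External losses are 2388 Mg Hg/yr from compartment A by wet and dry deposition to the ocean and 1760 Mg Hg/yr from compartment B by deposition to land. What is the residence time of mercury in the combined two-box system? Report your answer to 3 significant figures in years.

1.31 yr

For the system as a whole, the A↔B exchange is internal and contributes nothing to the throughput; only the external sinks remove mass.
M_total = 3434 + 1989 = 5423.0 Mg Hg.
ΣF_external_out = 2388 + 1760 = 4148.0 Mg Hg/yr.
τ = M_total / ΣF_ext = 5423.0 / 4148.0 = 1.307 yr.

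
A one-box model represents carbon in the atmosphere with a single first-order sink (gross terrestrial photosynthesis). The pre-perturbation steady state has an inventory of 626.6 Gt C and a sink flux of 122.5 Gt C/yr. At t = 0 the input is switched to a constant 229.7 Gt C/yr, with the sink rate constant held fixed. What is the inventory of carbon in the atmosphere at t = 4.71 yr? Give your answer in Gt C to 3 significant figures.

957 Gt C

τ = M₀/F₀ = 626.6/122.5 = 5.115 yr; rate constant k = 1/τ.
New steady state M_∞ = F₁/k = F₁·τ = 229.7 × 5.115 = 1174.9 Gt C.
M(t) = M_∞ + (M₀ − M_∞)·e^(−t/τ); t/τ = 4.71/5.115 = 0.9208, so e^(−t/τ) = 0.3982.
M(t) = 1174.9 − 548.3 × 0.3982 = 956.59 Gt C.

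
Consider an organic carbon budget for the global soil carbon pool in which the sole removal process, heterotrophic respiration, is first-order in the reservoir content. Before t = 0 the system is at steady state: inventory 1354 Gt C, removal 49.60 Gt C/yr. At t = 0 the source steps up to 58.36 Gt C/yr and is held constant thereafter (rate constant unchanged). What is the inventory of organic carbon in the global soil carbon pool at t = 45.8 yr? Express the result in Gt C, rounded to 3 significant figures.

1550 Gt C

The sink rate constant is k = F₀/M₀ = 49.60/1354 = 0.03663 yr⁻¹.
Solving dM/dt = F₁ − kM with M(0) = M₀ gives M(t) = F₁/k + (M₀ − F₁/k)·e^(−kt).
F₁/k = 58.36/0.03663 = 1593.1 Gt C; kt = 0.03663 × 45.8 = 1.678, e^(−kt) = 0.1868.
M(45.8) = 1593.1 + (1354 − 1593.1) × 0.1868 = 1593.1 − 44.67 = 1548.5 Gt C.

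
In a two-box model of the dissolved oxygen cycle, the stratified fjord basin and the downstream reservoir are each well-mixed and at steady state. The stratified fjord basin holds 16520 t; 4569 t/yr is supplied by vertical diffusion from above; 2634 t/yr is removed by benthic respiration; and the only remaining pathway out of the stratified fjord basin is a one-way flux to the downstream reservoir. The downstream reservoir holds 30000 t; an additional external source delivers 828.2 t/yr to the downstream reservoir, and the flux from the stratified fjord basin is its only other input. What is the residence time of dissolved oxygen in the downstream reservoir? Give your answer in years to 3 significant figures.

10.9 yr

Balance the stratified fjord basin: ΣF_in = 4569.0 t/yr.
Flux to the downstream reservoir = ΣF_in − (2634) = 1935.0 t/yr.
Total input to the downstream reservoir = 1935.0 + 828.2 = 2763.2 t/yr; at steady state this equals its total output.
τ = M / F = 30000 / 2763.2 = 10.86 yr.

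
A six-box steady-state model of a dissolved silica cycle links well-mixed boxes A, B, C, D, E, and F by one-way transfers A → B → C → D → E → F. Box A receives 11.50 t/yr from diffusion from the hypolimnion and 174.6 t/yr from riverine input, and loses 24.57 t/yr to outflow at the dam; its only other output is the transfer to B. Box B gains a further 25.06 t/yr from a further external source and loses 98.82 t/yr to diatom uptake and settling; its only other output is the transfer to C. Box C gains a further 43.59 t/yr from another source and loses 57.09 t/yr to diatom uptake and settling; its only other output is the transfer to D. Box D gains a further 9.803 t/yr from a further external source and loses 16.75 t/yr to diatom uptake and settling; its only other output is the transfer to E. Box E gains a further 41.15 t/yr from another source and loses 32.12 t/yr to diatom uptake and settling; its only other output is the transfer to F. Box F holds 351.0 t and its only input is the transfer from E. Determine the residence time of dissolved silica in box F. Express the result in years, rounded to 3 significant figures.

Box A: F(A→B) = (11.50 + 174.6) − 24.57 = 161.53 t/yr.
Box B: F(B→C) = (161.53 + 25.06) − 98.82 = 87.770 t/yr.
Box C: F(C→D) = (87.770 + 43.59) − 57.09 = 74.270 t/yr.
Box D: F(D→E) = (74.270 + 9.803) − 16.75 = 67.323 t/yr.
Box E: F(E→F) = (67.323 + 41.15) − 32.12 = 76.353 t/yr.
Box F throughput = its input = 76.353 t/yr; τ = 351.0 / 76.353 = 4.597 yr.

4.60 yr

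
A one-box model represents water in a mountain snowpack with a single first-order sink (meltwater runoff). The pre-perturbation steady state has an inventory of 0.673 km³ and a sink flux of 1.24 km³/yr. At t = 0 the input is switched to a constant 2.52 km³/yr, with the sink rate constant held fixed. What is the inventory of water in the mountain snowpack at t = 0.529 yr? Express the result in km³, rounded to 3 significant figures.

Residence time τ = M₀/F₀ = 0.5427 yr. The eventual steady state is M_∞ = M₀·(F₁/F₀) = 0.673 × 2.52/1.24 = 1.3677 km³.
The anomaly ΔM(t) = M(t) − M_∞ decays as ΔM₀·e^(−t/τ) with ΔM₀ = 0.673 − 1.3677 = −0.6947 km³.
At t = 0.529 yr, e^(−t/τ) = e^(−0.9747) = 0.3773, so ΔM = −0.2621 km³ and M = 1.3677 − 0.2621 = 1.1056 km³.

1.11 km³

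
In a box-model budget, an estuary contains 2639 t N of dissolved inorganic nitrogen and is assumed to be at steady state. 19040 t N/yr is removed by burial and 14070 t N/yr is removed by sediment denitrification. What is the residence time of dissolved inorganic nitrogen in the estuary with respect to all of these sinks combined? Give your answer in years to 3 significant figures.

0.0797 yr

Total removal flux = 19040 + 14070 = 33110 t N/yr.
τ = M / ΣF_out = 2639 / 33110 = 0.07970 yr.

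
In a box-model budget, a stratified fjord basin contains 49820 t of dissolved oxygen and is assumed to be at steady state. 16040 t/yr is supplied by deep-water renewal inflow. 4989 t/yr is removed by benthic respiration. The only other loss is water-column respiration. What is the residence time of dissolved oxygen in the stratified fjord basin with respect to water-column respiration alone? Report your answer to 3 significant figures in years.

4.51 yr

At steady state ΣF_in = ΣF_out.
ΣF_in = 16040 t/yr.
Water-column respiration flux = ΣF_in − (4989) = 16040 − 4989 = 11050 t/yr.
τ = M / F = 49820 / 11050 = 4.508 yr.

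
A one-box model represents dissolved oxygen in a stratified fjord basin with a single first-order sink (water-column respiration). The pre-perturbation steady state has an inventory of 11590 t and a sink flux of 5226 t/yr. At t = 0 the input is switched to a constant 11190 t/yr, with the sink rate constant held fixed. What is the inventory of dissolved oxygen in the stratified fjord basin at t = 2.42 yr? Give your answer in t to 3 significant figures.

20400 t

Residence time τ = M₀/F₀ = 2.218 yr. The eventual steady state is M_∞ = M₀·(F₁/F₀) = 11590 × 11190/5226 = 24817 t.
The anomaly ΔM(t) = M(t) − M_∞ decays as ΔM₀·e^(−t/τ) with ΔM₀ = 11590 − 24817 = −13230 t.
At t = 2.42 yr, e^(−t/τ) = e^(−1.091) = 0.3358, so ΔM = −4442 t and M = 24817 − 4442 = 20375 t.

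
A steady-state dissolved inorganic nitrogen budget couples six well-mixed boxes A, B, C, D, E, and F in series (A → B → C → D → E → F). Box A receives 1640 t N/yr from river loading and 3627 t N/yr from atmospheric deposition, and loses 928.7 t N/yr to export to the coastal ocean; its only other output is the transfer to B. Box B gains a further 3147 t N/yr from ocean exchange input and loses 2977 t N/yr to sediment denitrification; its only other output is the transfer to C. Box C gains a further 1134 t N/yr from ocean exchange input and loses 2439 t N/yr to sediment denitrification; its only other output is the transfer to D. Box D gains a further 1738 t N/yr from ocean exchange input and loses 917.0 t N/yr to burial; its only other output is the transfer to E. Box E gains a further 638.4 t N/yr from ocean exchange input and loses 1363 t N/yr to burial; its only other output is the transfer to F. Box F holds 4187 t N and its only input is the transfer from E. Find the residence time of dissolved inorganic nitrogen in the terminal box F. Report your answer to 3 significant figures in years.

Box A: F(A→B) = (1640 + 3627) − 928.7 = 4338.3 t N/yr.
Box B: F(B→C) = (4338.3 + 3147) − 2977 = 4508.3 t N/yr.
Box C: F(C→D) = (4508.3 + 1134) − 2439 = 3203.3 t N/yr.
Box D: F(D→E) = (3203.3 + 1738) − 917.0 = 4024.3 t N/yr.
Box E: F(E→F) = (4024.3 + 638.4) − 1363 = 3299.7 t N/yr.
Box F throughput = its input = 3299.7 t N/yr; τ = 4187 / 3299.7 = 1.269 yr.

1.27 yr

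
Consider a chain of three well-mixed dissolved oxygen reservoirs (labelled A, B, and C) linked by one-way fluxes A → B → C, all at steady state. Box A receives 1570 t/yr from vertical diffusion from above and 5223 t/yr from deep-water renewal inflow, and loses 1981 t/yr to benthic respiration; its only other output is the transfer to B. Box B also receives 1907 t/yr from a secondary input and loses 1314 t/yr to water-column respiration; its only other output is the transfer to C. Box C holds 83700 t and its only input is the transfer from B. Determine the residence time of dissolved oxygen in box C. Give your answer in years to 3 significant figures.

15.5 yr

Box A: F(A→B) = (1570 + 5223) − 1981 = 4812.0 t/yr.
Box B: F(B→C) = (4812.0 + 1907) − 1314 = 5405.0 t/yr.
Box C throughput = its input = 5405.0 t/yr; τ = 83700 / 5405.0 = 15.49 yr.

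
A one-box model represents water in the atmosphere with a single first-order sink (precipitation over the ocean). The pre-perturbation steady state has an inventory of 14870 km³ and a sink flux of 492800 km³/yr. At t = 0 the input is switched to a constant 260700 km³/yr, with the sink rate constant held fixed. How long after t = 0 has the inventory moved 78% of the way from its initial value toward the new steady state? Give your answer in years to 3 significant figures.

τ = M₀/F₀ = 14870/492800 = 0.03017 yr.
The remaining gap fraction is e^(−t/τ); 78% covered ⇒ e^(−t/τ) = 0.220.
t = −τ ln(0.220) = 0.03017 × 1.514 = 0.04569 yr.

0.0457 yr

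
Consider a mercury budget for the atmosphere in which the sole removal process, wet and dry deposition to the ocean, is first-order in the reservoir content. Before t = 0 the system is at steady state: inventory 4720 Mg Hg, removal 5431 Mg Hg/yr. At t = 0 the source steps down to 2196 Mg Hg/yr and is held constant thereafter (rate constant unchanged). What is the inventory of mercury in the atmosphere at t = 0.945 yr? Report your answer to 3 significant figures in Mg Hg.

The sink rate constant is k = F₀/M₀ = 5431/4720 = 1.151 yr⁻¹.
Solving dM/dt = F₁ − kM with M(0) = M₀ gives M(t) = F₁/k + (M₀ − F₁/k)·e^(−kt).
F₁/k = 2196/1.151 = 1908.5 Mg Hg; kt = 1.151 × 0.945 = 1.087, e^(−kt) = 0.3371.
M(0.945) = 1908.5 + (4720 − 1908.5) × 0.3371 = 1908.5 + 947.8 = 2856.3 Mg Hg.

2860 Mg Hg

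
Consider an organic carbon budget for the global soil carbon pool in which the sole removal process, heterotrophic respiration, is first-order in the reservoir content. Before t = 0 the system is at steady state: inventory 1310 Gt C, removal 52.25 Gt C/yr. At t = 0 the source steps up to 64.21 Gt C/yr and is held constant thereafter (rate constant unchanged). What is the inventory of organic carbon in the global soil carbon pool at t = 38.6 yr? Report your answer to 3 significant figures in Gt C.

1550 Gt C

The sink rate constant is k = F₀/M₀ = 52.25/1310 = 0.03989 yr⁻¹.
Solving dM/dt = F₁ − kM with M(0) = M₀ gives M(t) = F₁/k + (M₀ − F₁/k)·e^(−kt).
F₁/k = 64.21/0.03989 = 1609.9 Gt C; kt = 0.03989 × 38.6 = 1.540, e^(−kt) = 0.2145.
M(38.6) = 1609.9 + (1310 − 1609.9) × 0.2145 = 1609.9 − 64.31 = 1545.5 Gt C.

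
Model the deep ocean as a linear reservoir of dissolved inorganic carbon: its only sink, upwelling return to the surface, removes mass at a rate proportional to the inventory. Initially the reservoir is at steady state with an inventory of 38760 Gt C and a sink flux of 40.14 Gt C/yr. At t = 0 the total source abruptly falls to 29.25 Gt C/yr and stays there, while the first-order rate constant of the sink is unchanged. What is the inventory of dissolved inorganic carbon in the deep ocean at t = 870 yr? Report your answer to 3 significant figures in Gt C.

τ = M₀/F₀ = 38760/40.14 = 965.6 yr; rate constant k = 1/τ.
New steady state M_∞ = F₁/k = F₁·τ = 29.25 × 965.6 = 28244 Gt C.
M(t) = M_∞ + (M₀ − M_∞)·e^(−t/τ); t/τ = 870/965.6 = 0.9010, so e^(−t/τ) = 0.4062.
M(t) = 28244 + 10520 × 0.4062 = 32516 Gt C.

32500 Gt C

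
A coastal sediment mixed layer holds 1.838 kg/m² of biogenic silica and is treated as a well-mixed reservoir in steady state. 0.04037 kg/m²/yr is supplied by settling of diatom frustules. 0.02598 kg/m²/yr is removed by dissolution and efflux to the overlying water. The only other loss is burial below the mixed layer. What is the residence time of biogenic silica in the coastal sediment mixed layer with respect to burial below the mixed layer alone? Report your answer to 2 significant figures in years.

130 yr

At steady state ΣF_in = ΣF_out.
ΣF_in = 0.040370 kg/m²/yr.
Burial below the mixed layer flux = ΣF_in − (0.02598) = 0.040370 − 0.02598 = 0.01439 kg/m²/yr.
τ = M / F = 1.838 / 0.01439 = 127.7 yr.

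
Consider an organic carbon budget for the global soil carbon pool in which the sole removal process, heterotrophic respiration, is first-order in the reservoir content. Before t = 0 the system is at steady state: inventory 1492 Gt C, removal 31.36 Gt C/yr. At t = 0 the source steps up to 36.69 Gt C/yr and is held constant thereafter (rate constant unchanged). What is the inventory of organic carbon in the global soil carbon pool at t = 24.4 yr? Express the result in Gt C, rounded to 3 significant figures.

1590 Gt C

The sink rate constant is k = F₀/M₀ = 31.36/1492 = 0.02102 yr⁻¹.
Solving dM/dt = F₁ − kM with M(0) = M₀ gives M(t) = F₁/k + (M₀ − F₁/k)·e^(−kt).
F₁/k = 36.69/0.02102 = 1745.6 Gt C; kt = 0.02102 × 24.4 = 0.5129, e^(−kt) = 0.5988.
M(24.4) = 1745.6 + (1492 − 1745.6) × 0.5988 = 1745.6 − 151.8 = 1593.7 Gt C.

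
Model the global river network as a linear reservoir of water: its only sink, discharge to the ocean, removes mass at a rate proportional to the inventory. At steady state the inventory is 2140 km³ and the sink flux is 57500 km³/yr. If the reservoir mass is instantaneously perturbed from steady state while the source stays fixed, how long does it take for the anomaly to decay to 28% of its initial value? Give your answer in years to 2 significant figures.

0.047 yr

For a linear reservoir the anomaly decays as exp(−t/τ) with τ = M/F = 2140/57500 = 0.03722 yr.
exp(−t/τ) = 0.28 ⇒ t = −τ ln(0.28) = 0.03722 × 1.273 = 0.04738 yr.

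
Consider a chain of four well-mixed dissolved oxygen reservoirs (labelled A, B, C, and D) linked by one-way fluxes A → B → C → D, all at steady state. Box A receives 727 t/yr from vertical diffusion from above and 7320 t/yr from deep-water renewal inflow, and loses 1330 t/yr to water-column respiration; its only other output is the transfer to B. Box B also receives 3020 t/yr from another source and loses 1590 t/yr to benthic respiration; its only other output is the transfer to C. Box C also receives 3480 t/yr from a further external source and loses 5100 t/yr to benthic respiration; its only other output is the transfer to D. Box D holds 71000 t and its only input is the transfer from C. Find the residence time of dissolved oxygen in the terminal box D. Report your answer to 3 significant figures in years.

10.9 yr

Box A: F(A→B) = (727 + 7320) − 1330 = 6717.0 t/yr.
Box B: F(B→C) = (6717.0 + 3020) − 1590 = 8147.0 t/yr.
Box C: F(C→D) = (8147.0 + 3480) − 5100 = 6527.0 t/yr.
Box D throughput = its input = 6527.0 t/yr; τ = 71000 / 6527.0 = 10.88 yr.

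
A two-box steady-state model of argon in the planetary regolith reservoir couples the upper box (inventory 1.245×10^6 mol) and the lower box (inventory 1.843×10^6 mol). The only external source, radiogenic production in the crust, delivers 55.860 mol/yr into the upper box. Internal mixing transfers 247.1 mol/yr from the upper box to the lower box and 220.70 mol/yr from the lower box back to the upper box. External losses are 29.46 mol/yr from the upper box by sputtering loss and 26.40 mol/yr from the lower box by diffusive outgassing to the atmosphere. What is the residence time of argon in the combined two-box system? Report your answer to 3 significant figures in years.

Residence time in the combined system uses the total inventory and the total *external* removal — internal exchanges between the two boxes cancel.
M_total = 1.245×10^6 + 1.843×10^6 = 3.0880×10^6 mol.
ΣF_external_out = 29.46 + 26.40 = 55.860 mol/yr.
τ = M_total / ΣF_ext = 3.0880×10^6 / 55.860 = 55280 yr.

55300 yr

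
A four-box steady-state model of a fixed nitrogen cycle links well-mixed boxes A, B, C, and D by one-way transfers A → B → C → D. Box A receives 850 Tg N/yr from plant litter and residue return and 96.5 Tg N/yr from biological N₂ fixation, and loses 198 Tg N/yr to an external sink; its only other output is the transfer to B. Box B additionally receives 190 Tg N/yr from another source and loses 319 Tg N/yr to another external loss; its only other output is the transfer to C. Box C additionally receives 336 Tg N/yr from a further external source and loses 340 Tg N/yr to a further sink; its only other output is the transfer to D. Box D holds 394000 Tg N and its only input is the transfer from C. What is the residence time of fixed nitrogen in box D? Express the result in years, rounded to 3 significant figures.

Box A: F(A→B) = (850 + 96.5) − 198 = 748.50 Tg N/yr.
Box B: F(B→C) = (748.50 + 190) − 319 = 619.50 Tg N/yr.
Box C: F(C→D) = (619.50 + 336) − 340 = 615.50 Tg N/yr.
Box D throughput = its input = 615.50 Tg N/yr; τ = 394000 / 615.50 = 640.1 yr.

640 yr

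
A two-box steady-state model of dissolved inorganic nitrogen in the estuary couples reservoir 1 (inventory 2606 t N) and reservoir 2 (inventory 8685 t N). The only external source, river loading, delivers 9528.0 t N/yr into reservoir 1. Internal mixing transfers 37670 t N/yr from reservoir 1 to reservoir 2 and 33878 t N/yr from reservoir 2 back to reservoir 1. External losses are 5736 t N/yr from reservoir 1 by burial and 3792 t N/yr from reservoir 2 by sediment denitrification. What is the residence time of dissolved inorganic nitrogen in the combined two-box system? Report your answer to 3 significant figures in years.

1.19 yr

Residence time in the combined system uses the total inventory and the total *external* removal — internal exchanges between the two boxes cancel.
M_total = 2606 + 8685 = 11291 t N.
ΣF_external_out = 5736 + 3792 = 9528.0 t N/yr.
τ = M_total / ΣF_ext = 11291 / 9528.0 = 1.185 yr.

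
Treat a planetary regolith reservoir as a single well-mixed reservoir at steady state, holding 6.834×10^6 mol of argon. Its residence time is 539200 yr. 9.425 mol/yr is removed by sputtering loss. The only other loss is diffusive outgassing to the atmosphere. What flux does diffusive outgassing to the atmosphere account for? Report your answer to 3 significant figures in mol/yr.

3.25 mol/yr

Total removal F = M/τ = 6.834×10^6 / 539200 = 12.67 mol/yr.
Diffusive outgassing to the atmosphere = F − (9.425) = 12.67 − 9.425 = 3.249 mol/yr.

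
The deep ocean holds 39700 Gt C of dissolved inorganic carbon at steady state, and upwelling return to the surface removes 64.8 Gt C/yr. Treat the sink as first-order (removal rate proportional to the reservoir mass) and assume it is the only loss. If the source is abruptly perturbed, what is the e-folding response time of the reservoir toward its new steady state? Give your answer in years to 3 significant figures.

613 yr

For a linear reservoir the response time equals the residence time τ = M/F.
τ = 39700 / 64.8 = 612.7 yr.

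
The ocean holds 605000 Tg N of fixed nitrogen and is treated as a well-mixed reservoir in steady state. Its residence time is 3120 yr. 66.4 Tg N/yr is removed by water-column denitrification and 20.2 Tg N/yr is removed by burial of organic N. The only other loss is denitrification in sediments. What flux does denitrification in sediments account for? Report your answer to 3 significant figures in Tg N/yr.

107 Tg N/yr

Total removal F = M/τ = 605000 / 3120 = 193.9 Tg N/yr.
Denitrification in sediments = F − (66.4 + 20.2) = 193.9 − 86.60 = 107.3 Tg N/yr.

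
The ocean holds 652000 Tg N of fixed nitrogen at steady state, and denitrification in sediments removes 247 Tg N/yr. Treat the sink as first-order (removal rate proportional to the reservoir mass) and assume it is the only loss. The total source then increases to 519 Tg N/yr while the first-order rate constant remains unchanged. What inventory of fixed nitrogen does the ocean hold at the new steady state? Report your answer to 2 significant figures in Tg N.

Rate constant k = F/M = 247 / 652000 = 0.0003788 yr⁻¹.
At the new steady state, source = k·M_new ⇒ M_new = 519 / 0.0003788 = 1.370×10^6 Tg N.
(Equivalently M_new = M × F_new/F_old = 652000 × 519/247.)

1.4×10^6 Tg N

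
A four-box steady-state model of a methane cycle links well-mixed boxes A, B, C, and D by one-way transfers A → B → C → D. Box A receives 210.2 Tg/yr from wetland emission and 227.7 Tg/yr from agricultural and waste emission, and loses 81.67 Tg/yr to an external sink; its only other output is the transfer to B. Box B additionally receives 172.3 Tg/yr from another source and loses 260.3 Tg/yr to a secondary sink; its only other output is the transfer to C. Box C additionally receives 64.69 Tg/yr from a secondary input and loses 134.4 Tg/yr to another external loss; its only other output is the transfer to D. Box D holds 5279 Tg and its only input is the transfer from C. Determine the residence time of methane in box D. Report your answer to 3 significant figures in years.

26.6 yr

Box A: F(A→B) = (210.2 + 227.7) − 81.67 = 356.23 Tg/yr.
Box B: F(B→C) = (356.23 + 172.3) − 260.3 = 268.23 Tg/yr.
Box C: F(C→D) = (268.23 + 64.69) − 134.4 = 198.52 Tg/yr.
Box D throughput = its input = 198.52 Tg/yr; τ = 5279 / 198.52 = 26.59 yr.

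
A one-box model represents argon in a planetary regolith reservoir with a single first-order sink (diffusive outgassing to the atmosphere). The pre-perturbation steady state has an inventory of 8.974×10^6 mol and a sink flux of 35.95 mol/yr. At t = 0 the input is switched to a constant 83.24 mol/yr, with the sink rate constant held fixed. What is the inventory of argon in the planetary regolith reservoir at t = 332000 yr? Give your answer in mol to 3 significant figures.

τ = M₀/F₀ = 8.974×10^6/35.95 = 249600 yr; rate constant k = 1/τ.
New steady state M_∞ = F₁/k = F₁·τ = 83.24 × 249600 = 2.0779×10^7 mol.
M(t) = M_∞ + (M₀ − M_∞)·e^(−t/τ); t/τ = 332000/249600 = 1.330, so e^(−t/τ) = 0.2645.
M(t) = 2.0779×10^7 − 1.180×10^7 × 0.2645 = 1.7657×10^7 mol.

1.77×10^7 mol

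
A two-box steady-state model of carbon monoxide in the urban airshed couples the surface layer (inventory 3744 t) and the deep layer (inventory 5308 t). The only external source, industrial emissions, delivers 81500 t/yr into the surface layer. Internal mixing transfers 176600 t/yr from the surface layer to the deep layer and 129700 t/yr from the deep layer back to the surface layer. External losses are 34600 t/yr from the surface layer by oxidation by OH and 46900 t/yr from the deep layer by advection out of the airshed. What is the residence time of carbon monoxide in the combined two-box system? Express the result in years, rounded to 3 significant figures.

Treat the two boxes together as one reservoir: the mixing fluxes between them are internal recycling, so τ = ΣM / Σ(external losses).
M_total = 3744 + 5308 = 9052.0 t.
ΣF_external_out = 34600 + 46900 = 81500 t/yr.
τ = M_total / ΣF_ext = 9052.0 / 81500 = 0.1111 yr.

0.111 yr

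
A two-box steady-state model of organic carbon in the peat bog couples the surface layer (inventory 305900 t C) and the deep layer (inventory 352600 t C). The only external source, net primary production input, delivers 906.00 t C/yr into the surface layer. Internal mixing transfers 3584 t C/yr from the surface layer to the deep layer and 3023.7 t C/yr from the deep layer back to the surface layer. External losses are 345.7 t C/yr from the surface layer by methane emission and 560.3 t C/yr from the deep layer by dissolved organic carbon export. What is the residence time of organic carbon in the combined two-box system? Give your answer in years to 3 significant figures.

Treat the two boxes together as one reservoir: the mixing fluxes between them are internal recycling, so τ = ΣM / Σ(external losses).
M_total = 305900 + 352600 = 658500 t C.
ΣF_external_out = 345.7 + 560.3 = 906.00 t C/yr.
τ = M_total / ΣF_ext = 658500 / 906.00 = 726.8 yr.

727 yr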